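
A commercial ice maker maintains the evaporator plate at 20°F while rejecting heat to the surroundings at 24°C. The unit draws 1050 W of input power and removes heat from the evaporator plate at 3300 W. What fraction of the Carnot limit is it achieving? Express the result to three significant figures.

0.362

COP_actual = Q̇_C/Ẇ = 3300/1050 = 3.143.
In absolute terms T_C = 266.48 K and T_H = 297.15 K, so ΔT = 30.67 K.
COP_Carnot = T_C/ΔT = 266.48/30.67 = 8.690.
η_II = COP_actual/COP_Carnot = 3.143/8.690 = 0.3617.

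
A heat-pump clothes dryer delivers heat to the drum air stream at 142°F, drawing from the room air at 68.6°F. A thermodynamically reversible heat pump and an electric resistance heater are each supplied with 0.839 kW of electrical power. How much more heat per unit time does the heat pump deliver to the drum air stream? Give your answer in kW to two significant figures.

In absolute terms T_C = 293.48 K and T_H = 334.26 K, so ΔT = 40.78 K.
COP_Carnot = T_H/ΔT = 334.26/40.78 = 8.197.
The heat pump delivers Q̇_H = COP × Ẇ = 6.877 kW; the resistance heater delivers Ẇ = 0.8390 kW.
Extra = (COP − 1)·Ẇ = 6.038 kW.

6.0 kW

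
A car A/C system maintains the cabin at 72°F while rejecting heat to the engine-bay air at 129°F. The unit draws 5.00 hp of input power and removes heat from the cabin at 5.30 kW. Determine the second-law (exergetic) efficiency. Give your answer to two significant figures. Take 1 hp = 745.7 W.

0.15

Converting, Q̇_C = 5.300 kW = 7.107 hp, so COP_actual = Q̇_C/Ẇ = 7.107/5.000 = 1.421.
In absolute terms T_C = 295.37 K and T_H = 327.04 K, so ΔT = 31.67 K.
COP_Carnot = T_C/ΔT = 295.37/31.67 = 9.328.
η_II = COP_actual/COP_Carnot = 1.421/9.328 = 0.1524.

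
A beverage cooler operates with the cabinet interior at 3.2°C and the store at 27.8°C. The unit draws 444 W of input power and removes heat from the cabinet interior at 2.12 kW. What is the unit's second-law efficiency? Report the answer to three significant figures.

0.425

Converting, Q̇_C = 2.120 kW = 2120 W, so COP_actual = Q̇_C/Ẇ = 2120/444.0 = 4.775.
In absolute terms T_C = 276.35 K and T_H = 300.95 K, so ΔT = 24.60 K.
COP_Carnot = T_C/ΔT = 276.35/24.60 = 11.23.
η_II = COP_actual/COP_Carnot = 4.775/11.23 = 0.4250.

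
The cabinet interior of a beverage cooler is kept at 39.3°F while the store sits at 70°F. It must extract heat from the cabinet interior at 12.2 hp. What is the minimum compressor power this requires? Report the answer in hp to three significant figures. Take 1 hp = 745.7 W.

In absolute terms T_C = 277.21 K and T_H = 294.26 K, so ΔT = 17.06 K.
COP_Carnot = T_C/ΔT = 277.21/17.06 = 16.25.
Ẇ_min = Q̇/COP_Carnot = 12.20/16.25 = 0.7506 hp.

0.751 hp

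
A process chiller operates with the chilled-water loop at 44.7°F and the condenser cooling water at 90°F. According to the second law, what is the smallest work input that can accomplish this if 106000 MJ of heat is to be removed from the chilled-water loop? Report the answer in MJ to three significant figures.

9520 MJ

In absolute terms T_C = 280.21 K and T_H = 305.37 K, so ΔT = 25.17 K.
The reversible limit is COP_R = T_C/ΔT = 11.13, so W_min = Q_C/COP = Q_C·ΔT/T_C.
W_min = 106000 × 25.17/280.21 = 9520 MJ.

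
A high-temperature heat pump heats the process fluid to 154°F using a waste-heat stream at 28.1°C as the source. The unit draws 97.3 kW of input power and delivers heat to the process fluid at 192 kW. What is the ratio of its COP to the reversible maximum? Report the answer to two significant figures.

0.23

COP_actual = Q̇_H/Ẇ = 192.0/97.30 = 1.973.
In absolute terms T_C = 301.25 K and T_H = 340.93 K, so ΔT = 39.68 K.
COP_Carnot = T_H/ΔT = 340.93/39.68 = 8.592.
η_II = COP_actual/COP_Carnot = 1.973/8.592 = 0.2297.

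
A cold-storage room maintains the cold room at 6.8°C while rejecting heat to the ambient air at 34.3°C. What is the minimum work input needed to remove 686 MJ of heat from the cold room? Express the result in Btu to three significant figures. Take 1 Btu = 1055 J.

63900 Btu

In absolute terms T_C = 279.95 K and T_H = 307.45 K, so ΔT = 27.50 K.
The reversible limit is COP_R = T_C/ΔT = 10.18, so W_min = Q_C/COP = Q_C·ΔT/T_C.
W_min = 686.0 × 27.50/279.95 = 67.39 MJ = 63870 Btu.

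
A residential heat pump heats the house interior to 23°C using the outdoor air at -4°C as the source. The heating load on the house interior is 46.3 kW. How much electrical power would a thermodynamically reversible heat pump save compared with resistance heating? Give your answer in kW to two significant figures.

In absolute terms T_C = 269.15 K and T_H = 296.15 K, so ΔT = 27.00 K.
COP_Carnot = T_H/ΔT = 296.15/27.00 = 10.97.
Resistance heating needs Ẇ_res = Q̇_H = 46.30 kW; the reversible heat pump needs only Ẇ_hp = Q̇_H/COP = 4.221 kW.
Saving = 46.30 − 4.221 = 42.08 kW.

42 kW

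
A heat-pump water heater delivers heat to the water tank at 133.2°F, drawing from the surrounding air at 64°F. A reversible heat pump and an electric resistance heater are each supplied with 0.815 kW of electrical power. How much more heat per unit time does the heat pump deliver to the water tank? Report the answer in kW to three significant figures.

In absolute terms T_C = 290.93 K and T_H = 329.37 K, so ΔT = 38.44 K.
COP_Carnot = T_H/ΔT = 329.37/38.44 = 8.567.
The heat pump delivers Q̇_H = COP × Ẇ = 6.983 kW; the resistance heater delivers Ẇ = 0.8150 kW.
Extra = (COP − 1)·Ẇ = 6.168 kW.

6.17 kW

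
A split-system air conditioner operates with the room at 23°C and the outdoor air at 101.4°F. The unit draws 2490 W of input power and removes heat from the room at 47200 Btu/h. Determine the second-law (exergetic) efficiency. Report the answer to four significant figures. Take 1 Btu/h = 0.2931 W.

Converting, Q̇_C = 47200 Btu/h = 13830 W, so COP_actual = Q̇_C/Ẇ = 13830/2490 = 5.556.
In absolute terms T_C = 296.15 K and T_H = 311.71 K, so ΔT = 15.56 K.
COP_Carnot = T_C/ΔT = 296.15/15.56 = 19.04.
η_II = COP_actual/COP_Carnot = 5.556/19.04 = 0.2918.

0.2918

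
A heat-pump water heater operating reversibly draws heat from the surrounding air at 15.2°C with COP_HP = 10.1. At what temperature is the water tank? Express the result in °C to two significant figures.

COP_HP = T_H/(T_H − T_C) rearranges to T_H = COP·T_C/(COP − 1).
With T_C = 288.35 K, T_H = 10.1 × 288.35/9.100 = 320.04 K.
Converting, 320.04 K = 46.89°C.

47 °C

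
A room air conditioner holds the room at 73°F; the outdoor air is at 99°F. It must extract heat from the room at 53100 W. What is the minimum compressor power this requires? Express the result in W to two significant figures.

2600 W

In absolute terms T_C = 295.93 K and T_H = 310.37 K, so ΔT = 14.44 K.
COP_Carnot = T_C/ΔT = 295.93/14.44 = 20.49.
Ẇ_min = Q̇/COP_Carnot = 53100/20.49 = 2592 W.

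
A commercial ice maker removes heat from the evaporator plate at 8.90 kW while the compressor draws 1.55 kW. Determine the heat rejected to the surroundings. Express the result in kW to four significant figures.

For a cyclic device the first law requires Q̇_H = Q̇_C + Ẇ.
Q̇_H = Q̇_C + Ẇ = 10.45 kW.

10.45 kW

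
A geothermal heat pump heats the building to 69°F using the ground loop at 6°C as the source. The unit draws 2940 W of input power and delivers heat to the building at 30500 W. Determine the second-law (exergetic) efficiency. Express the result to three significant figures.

0.514

COP_actual = Q̇_H/Ẇ = 30500/2940 = 10.37.
In absolute terms T_C = 279.15 K and T_H = 293.71 K, so ΔT = 14.56 K.
COP_Carnot = T_H/ΔT = 293.71/14.56 = 20.18.
η_II = COP_actual/COP_Carnot = 10.37/20.18 = 0.5141.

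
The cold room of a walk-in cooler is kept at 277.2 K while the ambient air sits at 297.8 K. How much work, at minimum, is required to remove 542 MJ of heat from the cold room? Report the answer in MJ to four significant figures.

The reservoir spacing is ΔT = 297.8 − 277.2 = 20.60 K.
The reversible limit is COP_R = T_C/ΔT = 13.46, so W_min = Q_C/COP = Q_C·ΔT/T_C.
W_min = 542.0 × 20.60/277.20 = 40.28 MJ.

40.28 MJ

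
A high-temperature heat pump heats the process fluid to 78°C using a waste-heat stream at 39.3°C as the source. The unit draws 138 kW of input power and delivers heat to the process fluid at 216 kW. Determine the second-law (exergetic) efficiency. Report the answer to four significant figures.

0.1725

COP_actual = Q̇_H/Ẇ = 216.0/138.0 = 1.565.
In absolute terms T_C = 312.45 K and T_H = 351.15 K, so ΔT = 38.70 K.
COP_Carnot = T_H/ΔT = 351.15/38.70 = 9.074.
η_II = COP_actual/COP_Carnot = 1.565/9.074 = 0.1725.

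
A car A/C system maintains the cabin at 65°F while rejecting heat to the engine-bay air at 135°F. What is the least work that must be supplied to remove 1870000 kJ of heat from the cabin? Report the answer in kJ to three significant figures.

In absolute terms T_C = 291.48 K and T_H = 330.37 K, so ΔT = 38.89 K.
The reversible limit is COP_R = T_C/ΔT = 7.495, so W_min = Q_C/COP = Q_C·ΔT/T_C.
W_min = 1870000 × 38.89/291.48 = 249500 kJ.

249000 kJ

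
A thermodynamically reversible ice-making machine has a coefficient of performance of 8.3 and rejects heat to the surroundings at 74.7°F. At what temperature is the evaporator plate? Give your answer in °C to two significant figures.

For a Carnot refrigerator COP_R = T_C/(T_H − T_C), so T_C = COP·T_H/(1 + COP).
With T_H = 296.87 K, T_C = 8.3 × 296.87/9.300 = 264.95 K.
Converting, 264.95 K = -8.20°C.

-8.2 °C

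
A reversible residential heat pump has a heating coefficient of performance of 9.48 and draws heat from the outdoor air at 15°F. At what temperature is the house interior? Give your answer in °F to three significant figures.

COP_HP = T_H/(T_H − T_C) rearranges to T_H = COP·T_C/(COP − 1).
With T_C = 263.71 K, T_H = 9.48 × 263.71/8.480 = 294.80 K.
Converting, 294.80 K = 70.98°F.

71.0 °F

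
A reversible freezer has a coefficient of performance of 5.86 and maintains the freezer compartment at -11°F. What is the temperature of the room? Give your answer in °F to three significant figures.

COP_R = T_C/(T_H − T_C) gives T_H − T_C = T_C/COP.
With T_C = 249.26 K, T_H = 249.26 × (1 + 1/5.86) = 291.80 K.
Converting, 291.80 K = 65.56°F.

65.6 °F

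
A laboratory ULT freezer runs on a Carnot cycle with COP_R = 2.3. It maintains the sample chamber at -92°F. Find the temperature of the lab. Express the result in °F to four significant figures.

67.86 °F

COP_R = T_C/(T_H − T_C) gives T_H − T_C = T_C/COP.
With T_C = 204.26 K, T_H = 204.26 × (1 + 1/2.3) = 293.07 K.
Converting, 293.07 K = 67.86°F.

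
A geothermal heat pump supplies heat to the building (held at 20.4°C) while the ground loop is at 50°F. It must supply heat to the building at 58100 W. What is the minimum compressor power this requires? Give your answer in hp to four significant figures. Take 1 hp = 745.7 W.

2.760 hp

In absolute terms T_C = 283.15 K and T_H = 293.55 K, so ΔT = 10.40 K.
COP_Carnot = T_H/ΔT = 293.55/10.40 = 28.23.
Ẇ_min = Q̇/COP_Carnot = 58100/28.23 = 2058 W = 2.760 hp.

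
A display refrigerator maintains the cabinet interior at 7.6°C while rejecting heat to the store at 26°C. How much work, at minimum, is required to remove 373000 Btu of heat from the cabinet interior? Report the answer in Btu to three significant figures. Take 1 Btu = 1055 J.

24400 Btu

In absolute terms T_C = 280.75 K and T_H = 299.15 K, so ΔT = 18.40 K.
The reversible limit is COP_R = T_C/ΔT = 15.26, so W_min = Q_C/COP = Q_C·ΔT/T_C.
W_min = 373000 × 18.40/280.75 = 24450 Btu.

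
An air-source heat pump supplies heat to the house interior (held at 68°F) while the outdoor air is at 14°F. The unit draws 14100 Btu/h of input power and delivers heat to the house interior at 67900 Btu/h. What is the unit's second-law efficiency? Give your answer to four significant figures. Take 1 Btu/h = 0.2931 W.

COP_actual = Q̇_H/Ẇ = 67900/14100 = 4.816.
In absolute terms T_C = 263.15 K and T_H = 293.15 K, so ΔT = 30.00 K.
COP_Carnot = T_H/ΔT = 293.15/30.00 = 9.772.
η_II = COP_actual/COP_Carnot = 4.816/9.772 = 0.4928.

0.4928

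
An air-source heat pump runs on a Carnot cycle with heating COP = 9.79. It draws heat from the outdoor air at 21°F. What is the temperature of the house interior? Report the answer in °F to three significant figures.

75.7 °F

COP_HP = T_H/(T_H − T_C) rearranges to T_H = COP·T_C/(COP − 1).
With T_C = 267.04 K, T_H = 9.79 × 267.04/8.790 = 297.42 K.
Converting, 297.42 K = 75.68°F.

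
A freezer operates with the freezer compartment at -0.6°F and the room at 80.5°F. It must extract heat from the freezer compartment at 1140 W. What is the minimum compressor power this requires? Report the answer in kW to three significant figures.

0.201 kW

In absolute terms T_C = 255.04 K and T_H = 300.09 K, so ΔT = 45.06 K.
COP_Carnot = T_C/ΔT = 255.04/45.06 = 5.661.
Ẇ_min = Q̇/COP_Carnot = 1140/5.661 = 201.4 W = 0.2014 kW.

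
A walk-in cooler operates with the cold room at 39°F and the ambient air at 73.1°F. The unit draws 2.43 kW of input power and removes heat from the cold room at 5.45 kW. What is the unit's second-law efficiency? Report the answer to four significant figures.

0.1534

COP_actual = Q̇_C/Ẇ = 5.450/2.430 = 2.243.
In absolute terms T_C = 277.04 K and T_H = 295.98 K, so ΔT = 18.94 K.
COP_Carnot = T_C/ΔT = 277.04/18.94 = 14.62.
η_II = COP_actual/COP_Carnot = 2.243/14.62 = 0.1534.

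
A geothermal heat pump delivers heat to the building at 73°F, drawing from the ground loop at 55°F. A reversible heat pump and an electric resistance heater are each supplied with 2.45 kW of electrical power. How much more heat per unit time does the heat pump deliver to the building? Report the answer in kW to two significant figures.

In absolute terms T_C = 285.93 K and T_H = 295.93 K, so ΔT = 10.00 K.
COP_Carnot = T_H/ΔT = 295.93/10.00 = 29.59.
The heat pump delivers Q̇_H = COP × Ẇ = 72.50 kW; the resistance heater delivers Ẇ = 2.450 kW.
Extra = (COP − 1)·Ẇ = 70.05 kW.

70 kW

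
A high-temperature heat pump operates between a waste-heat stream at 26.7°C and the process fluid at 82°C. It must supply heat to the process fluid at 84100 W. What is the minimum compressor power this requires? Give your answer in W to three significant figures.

13100 W

In absolute terms T_C = 299.85 K and T_H = 355.15 K, so ΔT = 55.30 K.
COP_Carnot = T_H/ΔT = 355.15/55.30 = 6.422.
Ẇ_min = Q̇/COP_Carnot = 84100/6.422 = 13100 W.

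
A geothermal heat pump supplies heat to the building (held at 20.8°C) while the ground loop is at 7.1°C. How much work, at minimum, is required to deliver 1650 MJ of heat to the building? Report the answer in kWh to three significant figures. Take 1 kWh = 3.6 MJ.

21.4 kWh

In absolute terms T_C = 280.25 K and T_H = 293.95 K, so ΔT = 13.70 K.
The reversible limit is COP_HP = T_H/ΔT = 21.46, so W_min = Q_H/COP = Q_H·ΔT/T_H.
W_min = 1650 × 13.70/293.95 = 76.90 MJ = 21.36 kWh.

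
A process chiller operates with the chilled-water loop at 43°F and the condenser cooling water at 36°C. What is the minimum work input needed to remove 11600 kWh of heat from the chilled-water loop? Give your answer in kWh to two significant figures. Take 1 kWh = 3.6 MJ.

In absolute terms T_C = 279.26 K and T_H = 309.15 K, so ΔT = 29.89 K.
The reversible limit is COP_R = T_C/ΔT = 9.343, so W_min = Q_C/COP = Q_C·ΔT/T_C.
W_min = 11600 × 29.89/279.26 = 1242 kWh.

1200 kWh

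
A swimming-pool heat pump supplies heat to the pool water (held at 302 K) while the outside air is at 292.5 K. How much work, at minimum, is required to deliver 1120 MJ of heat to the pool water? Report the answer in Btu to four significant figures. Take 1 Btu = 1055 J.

33400 Btu

The reservoir spacing is ΔT = 302 − 292.5 = 9.500 K.
The reversible limit is COP_HP = T_H/ΔT = 31.79, so W_min = Q_H/COP = Q_H·ΔT/T_H.
W_min = 1120 × 9.500/302.00 = 35.23 MJ = 33400 Btu.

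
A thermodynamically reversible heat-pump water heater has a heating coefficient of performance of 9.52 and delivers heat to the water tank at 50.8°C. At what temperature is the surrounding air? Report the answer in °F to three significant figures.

62.2 °F

COP_HP = T_H/(T_H − T_C) gives T_H − T_C = T_H/COP.
With T_H = 323.95 K, T_C = 323.95 × (1 − 1/9.52) = 289.92 K.
Converting, 289.92 K = 62.19°F.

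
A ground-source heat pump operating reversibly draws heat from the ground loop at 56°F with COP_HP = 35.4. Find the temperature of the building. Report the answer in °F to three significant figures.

71.0 °F

COP_HP = T_H/(T_H − T_C) rearranges to T_H = COP·T_C/(COP − 1).
With T_C = 286.48 K, T_H = 35.4 × 286.48/34.40 = 294.81 K.
Converting, 294.81 K = 70.99°F.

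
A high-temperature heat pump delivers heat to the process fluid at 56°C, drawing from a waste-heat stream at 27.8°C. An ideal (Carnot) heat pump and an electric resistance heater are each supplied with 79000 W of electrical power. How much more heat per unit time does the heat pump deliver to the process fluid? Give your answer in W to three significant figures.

843000 W

In absolute terms T_C = 300.95 K and T_H = 329.15 K, so ΔT = 28.20 K.
COP_Carnot = T_H/ΔT = 329.15/28.20 = 11.67.
The heat pump delivers Q̇_H = COP × Ẇ = 922100 W; the resistance heater delivers Ẇ = 79000 W.
Extra = (COP − 1)·Ẇ = 843100 W.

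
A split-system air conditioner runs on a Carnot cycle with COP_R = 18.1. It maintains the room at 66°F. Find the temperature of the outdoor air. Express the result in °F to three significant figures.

95.0 °F

COP_R = T_C/(T_H − T_C) gives T_H − T_C = T_C/COP.
With T_C = 292.04 K, T_H = 292.04 × (1 + 1/18.1) = 308.17 K.
Converting, 308.17 K = 95.04°F.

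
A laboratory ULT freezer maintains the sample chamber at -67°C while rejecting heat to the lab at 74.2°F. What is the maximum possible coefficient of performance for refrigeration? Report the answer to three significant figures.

2.28

In absolute terms T_C = 206.15 K and T_H = 296.59 K, so ΔT = 90.44 K.
For a reversible cycle, COP_Carnot = T_C/ΔT = 206.15/90.44 = 2.279.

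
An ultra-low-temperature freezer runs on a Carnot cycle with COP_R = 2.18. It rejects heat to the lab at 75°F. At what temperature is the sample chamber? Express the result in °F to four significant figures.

-93.14 °F

For a Carnot refrigerator COP_R = T_C/(T_H − T_C), so T_C = COP·T_H/(1 + COP).
With T_H = 297.04 K, T_C = 2.18 × 297.04/3.180 = 203.63 K.
Converting, 203.63 K = -93.14°F.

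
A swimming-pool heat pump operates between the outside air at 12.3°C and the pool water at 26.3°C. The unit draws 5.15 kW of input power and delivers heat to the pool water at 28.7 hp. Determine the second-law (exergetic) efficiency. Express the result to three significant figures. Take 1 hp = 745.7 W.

0.194

Converting, Q̇_H = 28.70 hp = 21.40 kW, so COP_actual = Q̇_H/Ẇ = 21.40/5.150 = 4.156.
In absolute terms T_C = 285.45 K and T_H = 299.45 K, so ΔT = 14.00 K.
COP_Carnot = T_H/ΔT = 299.45/14.00 = 21.39.
η_II = COP_actual/COP_Carnot = 4.156/21.39 = 0.1943.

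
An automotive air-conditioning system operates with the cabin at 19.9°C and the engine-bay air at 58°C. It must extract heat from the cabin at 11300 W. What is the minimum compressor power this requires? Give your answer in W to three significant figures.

In absolute terms T_C = 293.05 K and T_H = 331.15 K, so ΔT = 38.10 K.
COP_Carnot = T_C/ΔT = 293.05/38.10 = 7.692.
Ẇ_min = Q̇/COP_Carnot = 11300/7.692 = 1469 W.

1470 W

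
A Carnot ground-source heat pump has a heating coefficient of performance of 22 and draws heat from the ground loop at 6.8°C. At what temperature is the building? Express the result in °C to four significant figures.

COP_HP = T_H/(T_H − T_C) rearranges to T_H = COP·T_C/(COP − 1).
With T_C = 279.95 K, T_H = 22 × 279.95/21.00 = 293.28 K.
Converting, 293.28 K = 20.13°C.

20.13 °C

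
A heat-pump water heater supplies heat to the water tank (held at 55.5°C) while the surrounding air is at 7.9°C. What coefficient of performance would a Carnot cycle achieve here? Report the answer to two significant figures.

In absolute terms T_C = 281.05 K and T_H = 328.65 K, so ΔT = 47.60 K.
For a reversible cycle, COP_Carnot = T_H/ΔT = 328.65/47.60 = 6.904.

6.9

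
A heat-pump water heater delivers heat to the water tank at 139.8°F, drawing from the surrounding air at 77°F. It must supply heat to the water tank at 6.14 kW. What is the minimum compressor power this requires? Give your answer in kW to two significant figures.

0.64 kW

In absolute terms T_C = 298.15 K and T_H = 333.04 K, so ΔT = 34.89 K.
COP_Carnot = T_H/ΔT = 333.04/34.89 = 9.546.
Ẇ_min = Q̇/COP_Carnot = 6.140/9.546 = 0.6432 kW.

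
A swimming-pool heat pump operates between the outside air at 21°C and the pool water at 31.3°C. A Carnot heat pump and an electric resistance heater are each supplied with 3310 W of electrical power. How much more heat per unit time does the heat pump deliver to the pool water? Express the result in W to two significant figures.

95000 W

In absolute terms T_C = 294.15 K and T_H = 304.45 K, so ΔT = 10.30 K.
COP_Carnot = T_H/ΔT = 304.45/10.30 = 29.56.
The heat pump delivers Q̇_H = COP × Ẇ = 97840 W; the resistance heater delivers Ẇ = 3310 W.
Extra = (COP − 1)·Ẇ = 94530 W.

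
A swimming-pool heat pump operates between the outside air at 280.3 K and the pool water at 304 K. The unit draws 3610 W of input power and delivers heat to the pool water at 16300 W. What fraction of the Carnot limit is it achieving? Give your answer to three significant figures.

COP_actual = Q̇_H/Ẇ = 16300/3610 = 4.515.
The reservoir spacing is ΔT = 304 − 280.3 = 23.70 K.
COP_Carnot = T_H/ΔT = 304.00/23.70 = 12.83.
η_II = COP_actual/COP_Carnot = 4.515/12.83 = 0.3520.

0.352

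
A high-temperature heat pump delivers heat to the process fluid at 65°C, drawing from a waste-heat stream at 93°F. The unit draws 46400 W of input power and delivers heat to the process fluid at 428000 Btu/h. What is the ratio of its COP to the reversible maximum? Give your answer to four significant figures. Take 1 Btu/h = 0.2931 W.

Converting, Q̇_H = 428000 Btu/h = 125400 W, so COP_actual = Q̇_H/Ẇ = 125400/46400 = 2.704.
In absolute terms T_C = 307.04 K and T_H = 338.15 K, so ΔT = 31.11 K.
COP_Carnot = T_H/ΔT = 338.15/31.11 = 10.87.
η_II = COP_actual/COP_Carnot = 2.704/10.87 = 0.2487.

0.2487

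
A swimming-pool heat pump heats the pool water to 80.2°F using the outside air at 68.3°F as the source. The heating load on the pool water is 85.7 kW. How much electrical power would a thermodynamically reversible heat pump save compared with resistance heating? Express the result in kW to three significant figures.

83.8 kW

In absolute terms T_C = 293.32 K and T_H = 299.93 K, so ΔT = 6.611 K.
COP_Carnot = T_H/ΔT = 299.93/6.611 = 45.37.
Resistance heating needs Ẇ_res = Q̇_H = 85.70 kW; the reversible heat pump needs only Ẇ_hp = Q̇_H/COP = 1.889 kW.
Saving = 85.70 − 1.889 = 83.81 kW.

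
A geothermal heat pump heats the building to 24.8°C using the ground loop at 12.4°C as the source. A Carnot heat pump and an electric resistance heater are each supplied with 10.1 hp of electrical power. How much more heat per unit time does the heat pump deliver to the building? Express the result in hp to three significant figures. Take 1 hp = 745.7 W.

233 hp

In absolute terms T_C = 285.55 K and T_H = 297.95 K, so ΔT = 12.40 K.
COP_Carnot = T_H/ΔT = 297.95/12.40 = 24.03.
The heat pump delivers Q̇_H = COP × Ẇ = 242.7 hp; the resistance heater delivers Ẇ = 10.10 hp.
Extra = (COP − 1)·Ẇ = 232.6 hp.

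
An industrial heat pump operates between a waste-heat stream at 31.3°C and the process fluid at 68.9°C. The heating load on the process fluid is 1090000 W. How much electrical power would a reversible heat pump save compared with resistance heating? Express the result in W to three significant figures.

In absolute terms T_C = 304.45 K and T_H = 342.05 K, so ΔT = 37.60 K.
COP_Carnot = T_H/ΔT = 342.05/37.60 = 9.097.
Resistance heating needs Ẇ_res = Q̇_H = 1090000 W; the reversible heat pump needs only Ẇ_hp = Q̇_H/COP = 119800 W.
Saving = 1090000 − 119800 = 970200 W.

970000 W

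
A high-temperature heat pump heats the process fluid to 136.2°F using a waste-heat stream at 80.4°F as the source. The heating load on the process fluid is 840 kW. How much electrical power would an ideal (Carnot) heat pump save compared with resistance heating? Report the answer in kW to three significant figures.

In absolute terms T_C = 300.04 K and T_H = 331.04 K, so ΔT = 31.00 K.
COP_Carnot = T_H/ΔT = 331.04/31.00 = 10.68.
Resistance heating needs Ẇ_res = Q̇_H = 840.0 kW; the reversible heat pump needs only Ẇ_hp = Q̇_H/COP = 78.66 kW.
Saving = 840.0 − 78.66 = 761.3 kW.

761 kW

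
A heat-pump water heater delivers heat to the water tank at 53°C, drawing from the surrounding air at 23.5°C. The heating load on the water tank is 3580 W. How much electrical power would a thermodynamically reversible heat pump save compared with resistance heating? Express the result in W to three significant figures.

In absolute terms T_C = 296.65 K and T_H = 326.15 K, so ΔT = 29.50 K.
COP_Carnot = T_H/ΔT = 326.15/29.50 = 11.06.
Resistance heating needs Ẇ_res = Q̇_H = 3580 W; the reversible heat pump needs only Ẇ_hp = Q̇_H/COP = 323.8 W.
Saving = 3580 − 323.8 = 3256 W.

3260 W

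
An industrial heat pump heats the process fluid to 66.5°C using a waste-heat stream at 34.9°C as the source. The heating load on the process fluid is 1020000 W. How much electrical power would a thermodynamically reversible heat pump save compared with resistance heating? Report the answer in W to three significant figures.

925000 W

In absolute terms T_C = 308.05 K and T_H = 339.65 K, so ΔT = 31.60 K.
COP_Carnot = T_H/ΔT = 339.65/31.60 = 10.75.
Resistance heating needs Ẇ_res = Q̇_H = 1020000 W; the reversible heat pump needs only Ẇ_hp = Q̇_H/COP = 94900 W.
Saving = 1020000 − 94900 = 925100 W.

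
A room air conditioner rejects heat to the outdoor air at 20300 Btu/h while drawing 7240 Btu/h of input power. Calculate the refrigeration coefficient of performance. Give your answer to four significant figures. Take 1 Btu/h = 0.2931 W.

The first law gives Q̇_H = Q̇_C + Ẇ, so the three rates are Q̇_C = 13060, Q̇_H = 20300, Ẇ = 7240 Btu/h.
COP_R = Q̇_C/Ẇ = 13060/7240 = 1.804.

1.804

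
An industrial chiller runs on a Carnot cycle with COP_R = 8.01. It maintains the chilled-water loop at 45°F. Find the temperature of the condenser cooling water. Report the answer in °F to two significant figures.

110 °F

COP_R = T_C/(T_H − T_C) gives T_H − T_C = T_C/COP.
With T_C = 280.37 K, T_H = 280.37 × (1 + 1/8.01) = 315.37 K.
Converting, 315.37 K = 108.00°F.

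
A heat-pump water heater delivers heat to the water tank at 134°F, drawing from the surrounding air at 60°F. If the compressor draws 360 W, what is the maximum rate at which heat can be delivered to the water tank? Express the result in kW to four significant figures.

In absolute terms T_C = 288.71 K and T_H = 329.82 K, so ΔT = 41.11 K.
COP_Carnot = T_H/ΔT = 329.82/41.11 = 8.023.
Q̇_max = COP_Carnot × Ẇ = 8.023 × 360.0 W = 2888 W = 2.888 kW.

2.888 kW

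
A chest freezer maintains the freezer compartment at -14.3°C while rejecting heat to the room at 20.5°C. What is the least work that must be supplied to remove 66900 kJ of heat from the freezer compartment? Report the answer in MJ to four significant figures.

8.994 MJ

In absolute terms T_C = 258.85 K and T_H = 293.65 K, so ΔT = 34.80 K.
The reversible limit is COP_R = T_C/ΔT = 7.438, so W_min = Q_C/COP = Q_C·ΔT/T_C.
W_min = 66900 × 34.80/258.85 = 8994 kJ = 8.994 MJ.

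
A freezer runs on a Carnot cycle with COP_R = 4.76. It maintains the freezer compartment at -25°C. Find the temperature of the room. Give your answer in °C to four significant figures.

COP_R = T_C/(T_H − T_C) gives T_H − T_C = T_C/COP.
With T_C = 248.15 K, T_H = 248.15 × (1 + 1/4.76) = 300.28 K.
Converting, 300.28 K = 27.13°C.

27.13 °C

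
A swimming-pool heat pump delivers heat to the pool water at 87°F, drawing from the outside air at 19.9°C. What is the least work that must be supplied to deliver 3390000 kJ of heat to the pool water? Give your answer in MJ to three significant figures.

119 MJ

In absolute terms T_C = 293.05 K and T_H = 303.71 K, so ΔT = 10.66 K.
The reversible limit is COP_HP = T_H/ΔT = 28.50, so W_min = Q_H/COP = Q_H·ΔT/T_H.
W_min = 3390000 × 10.66/303.71 = 118900 kJ = 118.9 MJ.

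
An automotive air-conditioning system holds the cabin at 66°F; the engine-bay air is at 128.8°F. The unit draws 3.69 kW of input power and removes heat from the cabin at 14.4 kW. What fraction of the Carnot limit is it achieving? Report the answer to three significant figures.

COP_actual = Q̇_C/Ẇ = 14.40/3.690 = 3.902.
In absolute terms T_C = 292.04 K and T_H = 326.93 K, so ΔT = 34.89 K.
COP_Carnot = T_C/ΔT = 292.04/34.89 = 8.371.
η_II = COP_actual/COP_Carnot = 3.902/8.371 = 0.4662.

0.466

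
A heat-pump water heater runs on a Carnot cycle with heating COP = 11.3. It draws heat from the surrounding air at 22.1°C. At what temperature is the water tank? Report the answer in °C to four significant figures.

50.77 °C

COP_HP = T_H/(T_H − T_C) rearranges to T_H = COP·T_C/(COP − 1).
With T_C = 295.25 K, T_H = 11.3 × 295.25/10.30 = 323.92 K.
Converting, 323.92 K = 50.77°C.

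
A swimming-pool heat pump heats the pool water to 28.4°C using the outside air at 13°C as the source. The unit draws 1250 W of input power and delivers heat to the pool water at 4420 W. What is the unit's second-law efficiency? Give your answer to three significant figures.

0.181

COP_actual = Q̇_H/Ẇ = 4420/1250 = 3.536.
In absolute terms T_C = 286.15 K and T_H = 301.55 K, so ΔT = 15.40 K.
COP_Carnot = T_H/ΔT = 301.55/15.40 = 19.58.
η_II = COP_actual/COP_Carnot = 3.536/19.58 = 0.1806.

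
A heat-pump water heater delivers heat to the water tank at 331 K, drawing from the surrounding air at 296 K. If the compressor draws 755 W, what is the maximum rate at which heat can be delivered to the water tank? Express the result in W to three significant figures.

7140 W

The reservoir spacing is ΔT = 331 − 296 = 35.00 K.
COP_Carnot = T_H/ΔT = 331.00/35.00 = 9.457.
Q̇_max = COP_Carnot × Ẇ = 9.457 × 755.0 W = 7140 W.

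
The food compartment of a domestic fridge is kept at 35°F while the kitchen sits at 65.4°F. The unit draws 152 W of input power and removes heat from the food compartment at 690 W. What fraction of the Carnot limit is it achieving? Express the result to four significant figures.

0.2790

COP_actual = Q̇_C/Ẇ = 690.0/152.0 = 4.539.
In absolute terms T_C = 274.82 K and T_H = 291.71 K, so ΔT = 16.89 K.
COP_Carnot = T_C/ΔT = 274.82/16.89 = 16.27.
η_II = COP_actual/COP_Carnot = 4.539/16.27 = 0.2790.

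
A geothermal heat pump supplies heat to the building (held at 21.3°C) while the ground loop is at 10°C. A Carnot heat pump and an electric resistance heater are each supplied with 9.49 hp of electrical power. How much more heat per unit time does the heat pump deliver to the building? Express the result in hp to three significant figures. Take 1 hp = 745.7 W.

In absolute terms T_C = 283.15 K and T_H = 294.45 K, so ΔT = 11.30 K.
COP_Carnot = T_H/ΔT = 294.45/11.30 = 26.06.
The heat pump delivers Q̇_H = COP × Ẇ = 247.3 hp; the resistance heater delivers Ẇ = 9.490 hp.
Extra = (COP − 1)·Ẇ = 237.8 hp.

238 hp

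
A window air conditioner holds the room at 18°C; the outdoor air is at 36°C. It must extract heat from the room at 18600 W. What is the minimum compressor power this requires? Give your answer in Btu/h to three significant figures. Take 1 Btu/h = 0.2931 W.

3920 Btu/h

In absolute terms T_C = 291.15 K and T_H = 309.15 K, so ΔT = 18.00 K.
COP_Carnot = T_C/ΔT = 291.15/18.00 = 16.18.
Ẇ_min = Q̇/COP_Carnot = 18600/16.18 = 1150 W = 3923 Btu/h.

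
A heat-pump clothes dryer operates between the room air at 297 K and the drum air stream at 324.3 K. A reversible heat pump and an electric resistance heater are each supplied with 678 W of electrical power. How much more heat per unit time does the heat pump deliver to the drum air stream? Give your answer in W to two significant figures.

The reservoir spacing is ΔT = 324.3 − 297 = 27.30 K.
COP_Carnot = T_H/ΔT = 324.30/27.30 = 11.88.
The heat pump delivers Q̇_H = COP × Ẇ = 8054 W; the resistance heater delivers Ẇ = 678.0 W.
Extra = (COP − 1)·Ẇ = 7376 W.

7400 W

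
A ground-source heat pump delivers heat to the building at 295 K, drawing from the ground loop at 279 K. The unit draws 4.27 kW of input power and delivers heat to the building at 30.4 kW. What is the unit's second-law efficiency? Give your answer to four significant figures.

0.3861

COP_actual = Q̇_H/Ẇ = 30.40/4.270 = 7.119.
The reservoir spacing is ΔT = 295 − 279 = 16.00 K.
COP_Carnot = T_H/ΔT = 295.00/16.00 = 18.44.
η_II = COP_actual/COP_Carnot = 7.119/18.44 = 0.3861.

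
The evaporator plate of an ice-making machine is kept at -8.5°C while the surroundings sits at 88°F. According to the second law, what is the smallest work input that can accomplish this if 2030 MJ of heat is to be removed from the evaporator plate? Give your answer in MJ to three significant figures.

304 MJ

In absolute terms T_C = 264.65 K and T_H = 304.26 K, so ΔT = 39.61 K.
The reversible limit is COP_R = T_C/ΔT = 6.681, so W_min = Q_C/COP = Q_C·ΔT/T_C.
W_min = 2030 × 39.61/264.65 = 303.8 MJ.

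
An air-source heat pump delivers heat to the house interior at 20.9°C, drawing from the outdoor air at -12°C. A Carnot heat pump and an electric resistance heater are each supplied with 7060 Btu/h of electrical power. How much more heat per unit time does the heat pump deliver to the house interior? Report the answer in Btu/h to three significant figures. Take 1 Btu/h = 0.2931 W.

56000 Btu/h

In absolute terms T_C = 261.15 K and T_H = 294.05 K, so ΔT = 32.90 K.
COP_Carnot = T_H/ΔT = 294.05/32.90 = 8.938.
The heat pump delivers Q̇_H = COP × Ẇ = 63100 Btu/h; the resistance heater delivers Ẇ = 7060 Btu/h.
Extra = (COP − 1)·Ẇ = 56040 Btu/h.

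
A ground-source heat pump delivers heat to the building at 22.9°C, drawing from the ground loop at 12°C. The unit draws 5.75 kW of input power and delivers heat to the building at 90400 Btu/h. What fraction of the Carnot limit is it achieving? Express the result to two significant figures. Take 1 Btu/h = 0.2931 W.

0.17

Converting, Q̇_H = 90400 Btu/h = 26.50 kW, so COP_actual = Q̇_H/Ẇ = 26.50/5.750 = 4.608.
In absolute terms T_C = 285.15 K and T_H = 296.05 K, so ΔT = 10.90 K.
COP_Carnot = T_H/ΔT = 296.05/10.90 = 27.16.
η_II = COP_actual/COP_Carnot = 4.608/27.16 = 0.1697.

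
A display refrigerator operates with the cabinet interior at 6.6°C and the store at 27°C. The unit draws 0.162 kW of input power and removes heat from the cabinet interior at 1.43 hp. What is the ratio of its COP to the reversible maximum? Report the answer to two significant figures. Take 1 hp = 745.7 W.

0.48

Converting, Q̇_C = 1.430 hp = 1.066 kW, so COP_actual = Q̇_C/Ẇ = 1.066/0.1620 = 6.582.
In absolute terms T_C = 279.75 K and T_H = 300.15 K, so ΔT = 20.40 K.
COP_Carnot = T_C/ΔT = 279.75/20.40 = 13.71.
η_II = COP_actual/COP_Carnot = 6.582/13.71 = 0.4800.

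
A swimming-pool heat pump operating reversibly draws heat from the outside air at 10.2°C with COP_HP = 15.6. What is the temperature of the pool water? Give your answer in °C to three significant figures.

COP_HP = T_H/(T_H − T_C) rearranges to T_H = COP·T_C/(COP − 1).
With T_C = 283.35 K, T_H = 15.6 × 283.35/14.60 = 302.76 K.
Converting, 302.76 K = 29.61°C.

29.6 °C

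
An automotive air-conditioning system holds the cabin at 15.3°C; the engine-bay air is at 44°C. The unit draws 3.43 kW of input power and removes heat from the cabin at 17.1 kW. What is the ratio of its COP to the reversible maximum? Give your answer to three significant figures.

COP_actual = Q̇_C/Ẇ = 17.10/3.430 = 4.985.
In absolute terms T_C = 288.45 K and T_H = 317.15 K, so ΔT = 28.70 K.
COP_Carnot = T_C/ΔT = 288.45/28.70 = 10.05.
η_II = COP_actual/COP_Carnot = 4.985/10.05 = 0.4960.

0.496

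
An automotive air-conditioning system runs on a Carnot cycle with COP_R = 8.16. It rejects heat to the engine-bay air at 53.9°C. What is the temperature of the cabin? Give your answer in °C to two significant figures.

18 °C

For a Carnot refrigerator COP_R = T_C/(T_H − T_C), so T_C = COP·T_H/(1 + COP).
With T_H = 327.05 K, T_C = 8.16 × 327.05/9.160 = 291.35 K.
Converting, 291.35 K = 18.20°C.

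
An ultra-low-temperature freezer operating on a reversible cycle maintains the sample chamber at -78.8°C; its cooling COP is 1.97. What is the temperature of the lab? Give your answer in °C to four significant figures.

COP_R = T_C/(T_H − T_C) gives T_H − T_C = T_C/COP.
With T_C = 194.35 K, T_H = 194.35 × (1 + 1/1.97) = 293.00 K.
Converting, 293.00 K = 19.85°C.

19.85 °C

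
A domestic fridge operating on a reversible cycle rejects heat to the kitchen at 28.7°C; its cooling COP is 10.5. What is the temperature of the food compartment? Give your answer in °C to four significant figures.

2.452 °C

For a Carnot refrigerator COP_R = T_C/(T_H − T_C), so T_C = COP·T_H/(1 + COP).
With T_H = 301.85 K, T_C = 10.5 × 301.85/11.50 = 275.60 K.
Converting, 275.60 K = 2.45°C.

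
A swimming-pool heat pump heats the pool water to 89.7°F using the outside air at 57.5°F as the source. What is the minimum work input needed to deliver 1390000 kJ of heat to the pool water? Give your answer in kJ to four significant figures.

In absolute terms T_C = 287.32 K and T_H = 305.21 K, so ΔT = 17.89 K.
The reversible limit is COP_HP = T_H/ΔT = 17.06, so W_min = Q_H/COP = Q_H·ΔT/T_H.
W_min = 1390000 × 17.89/305.21 = 81470 kJ.

81470 kJ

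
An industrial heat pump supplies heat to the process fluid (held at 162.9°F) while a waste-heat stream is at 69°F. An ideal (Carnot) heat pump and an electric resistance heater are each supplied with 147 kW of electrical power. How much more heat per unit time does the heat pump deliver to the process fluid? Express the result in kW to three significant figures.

828 kW

In absolute terms T_C = 293.71 K and T_H = 345.87 K, so ΔT = 52.17 K.
COP_Carnot = T_H/ΔT = 345.87/52.17 = 6.630.
The heat pump delivers Q̇_H = COP × Ẇ = 974.6 kW; the resistance heater delivers Ẇ = 147.0 kW.
Extra = (COP − 1)·Ẇ = 827.6 kW.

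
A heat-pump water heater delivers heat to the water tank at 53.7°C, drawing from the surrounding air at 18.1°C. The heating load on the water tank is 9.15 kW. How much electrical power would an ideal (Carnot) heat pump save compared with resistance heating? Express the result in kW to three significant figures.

In absolute terms T_C = 291.25 K and T_H = 326.85 K, so ΔT = 35.60 K.
COP_Carnot = T_H/ΔT = 326.85/35.60 = 9.181.
Resistance heating needs Ẇ_res = Q̇_H = 9.150 kW; the reversible heat pump needs only Ẇ_hp = Q̇_H/COP = 0.9966 kW.
Saving = 9.150 − 0.9966 = 8.153 kW.

8.15 kW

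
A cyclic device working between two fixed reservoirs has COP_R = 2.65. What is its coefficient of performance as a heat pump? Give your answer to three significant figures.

3.65

The first law on one cycle gives Q_H = Q_C + W, so Q_H/W = Q_C/W + 1.
COP_HP = COP_R + 1 = 2.65 + 1 = 3.65.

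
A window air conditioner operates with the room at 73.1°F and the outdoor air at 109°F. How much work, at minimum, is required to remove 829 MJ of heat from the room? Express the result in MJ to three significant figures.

55.9 MJ

In absolute terms T_C = 295.98 K and T_H = 315.93 K, so ΔT = 19.94 K.
The reversible limit is COP_R = T_C/ΔT = 14.84, so W_min = Q_C/COP = Q_C·ΔT/T_C.
W_min = 829.0 × 19.94/295.98 = 55.86 MJ.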